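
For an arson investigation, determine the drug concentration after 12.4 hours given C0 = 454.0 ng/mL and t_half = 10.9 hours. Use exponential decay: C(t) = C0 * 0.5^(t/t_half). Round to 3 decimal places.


Drug concentration decay:
Number of half-lives = t / t_half = 12.4 / 10.9 = 1.137615
Decay factor = 0.5^1.137615 = 0.45451033
C(t) = 454.0 * 0.45451033 = 206.348 ng/mL

206.348


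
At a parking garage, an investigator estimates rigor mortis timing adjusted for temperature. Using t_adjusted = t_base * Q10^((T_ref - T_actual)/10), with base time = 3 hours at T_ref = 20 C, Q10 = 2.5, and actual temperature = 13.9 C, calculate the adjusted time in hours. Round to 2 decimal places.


Rigor mortis time adjustment:
Exponent = (T_ref - T_actual) / 10 = (20 - 13.9) / 10 = 0.61
Q10 factor = 2.5^0.61 = 1.74881
t_adjusted = 3 * 1.74881 = 5.25 hours

5.25


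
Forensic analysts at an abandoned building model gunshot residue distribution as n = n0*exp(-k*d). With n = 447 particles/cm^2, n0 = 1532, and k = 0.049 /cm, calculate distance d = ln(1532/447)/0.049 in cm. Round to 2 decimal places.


GSR distance calculation:
n0/n = 1532 / 447 = 3.427293
ln(n0/n) = 1.231771
d = 1.231771 / 0.049 = 25.14 cm

25.14


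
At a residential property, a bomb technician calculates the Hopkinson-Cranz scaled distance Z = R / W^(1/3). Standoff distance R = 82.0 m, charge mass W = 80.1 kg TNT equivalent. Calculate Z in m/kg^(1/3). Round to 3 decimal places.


Scaled distance calculation:
W^(1/3) = 80.1^(1/3) = 4.310664
Z = R / W^(1/3) = 82.0 / 4.310664
Z = 19.023 m/kg^(1/3)

19.023


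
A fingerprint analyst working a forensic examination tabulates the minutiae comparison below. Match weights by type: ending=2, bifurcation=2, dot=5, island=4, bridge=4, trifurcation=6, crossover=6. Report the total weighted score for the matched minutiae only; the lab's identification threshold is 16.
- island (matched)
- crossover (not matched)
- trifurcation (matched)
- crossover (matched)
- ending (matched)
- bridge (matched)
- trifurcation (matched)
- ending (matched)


Weighted minutiae match score:
  island: matched, +4 (running total 4)
  crossover: not matched, +0
  trifurcation: matched, +6 (running total 10)
  crossover: matched, +6 (running total 16)
  ending: matched, +2 (running total 18)
  bridge: matched, +4 (running total 22)
  trifurcation: matched, +6 (running total 28)
  ending: matched, +2 (running total 30)
Total score = 30
Threshold = 16; verdict = identification

30


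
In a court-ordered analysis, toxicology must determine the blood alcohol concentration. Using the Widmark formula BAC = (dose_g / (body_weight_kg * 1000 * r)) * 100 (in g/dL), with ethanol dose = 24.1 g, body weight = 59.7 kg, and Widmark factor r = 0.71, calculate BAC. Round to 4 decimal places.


Applying the Widmark formula:
BAC = (dose_g / (body_wt * 1000 * r)) * 100
Denominator = 59.7 * 1000 * 0.71 = 42387
BAC = (24.1 / 42387) * 100
BAC = 0.0569 g/dL

0.0569


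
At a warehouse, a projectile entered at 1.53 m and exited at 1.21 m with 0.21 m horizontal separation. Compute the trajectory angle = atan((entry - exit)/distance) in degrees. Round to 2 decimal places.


Bullet trajectory angle:
Height difference = 1.53 - 1.21 = 0.32 m
angle = atan(0.32 / 0.21)
angle = atan(1.52381)
angle = 56.73 degrees

56.73


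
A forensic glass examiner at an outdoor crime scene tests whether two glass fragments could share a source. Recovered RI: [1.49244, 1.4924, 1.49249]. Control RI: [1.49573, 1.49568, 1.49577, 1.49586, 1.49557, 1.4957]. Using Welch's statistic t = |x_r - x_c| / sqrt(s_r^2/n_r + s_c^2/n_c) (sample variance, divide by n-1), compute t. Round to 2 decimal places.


Welch's t-criterion for glass RI comparison:
Recovered mean = sum / n_r = 4.47733 / 3 = 1.4924433
Control mean = sum / n_c = 8.97431 / 6 = 1.4957183
Recovered sample variance s_r^2 = 2.03333e-09
Control sample variance s_c^2 = 9.33667e-09
Welch SE (unpooled) = sqrt(s_r^2/n_r + s_c^2/n_c) = sqrt(6.77778e-10 + 1.55611e-09) = sqrt(2.23389e-09) = 4.7264e-05
|mean_r - mean_c| = 0.003275
t = 0.003275 / 4.7264e-05 = 69.29

69.29


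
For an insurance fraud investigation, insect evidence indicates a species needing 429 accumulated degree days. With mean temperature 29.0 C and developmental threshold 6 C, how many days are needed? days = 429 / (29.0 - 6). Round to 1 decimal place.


Insect development time:
Effective temperature = avg_temp - T_base = 29.0 - 6 = 23.0 C
Days = ADD / effective_temp = 429 / 23.0 = 18.7 days

18.7


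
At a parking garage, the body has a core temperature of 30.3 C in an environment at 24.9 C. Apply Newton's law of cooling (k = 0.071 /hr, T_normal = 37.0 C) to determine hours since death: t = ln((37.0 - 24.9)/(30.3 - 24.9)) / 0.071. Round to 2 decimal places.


Using Newton's law of cooling:
t = ln((T_normal - T_ambient) / (T_body - T_ambient)) / k
T_normal - T_ambient = 12.1
T_body - T_ambient = 5.4
Ratio = 2.240741
ln(ratio) = 0.806807
t = 0.806807 / 0.071 = 11.36 hours

11.36


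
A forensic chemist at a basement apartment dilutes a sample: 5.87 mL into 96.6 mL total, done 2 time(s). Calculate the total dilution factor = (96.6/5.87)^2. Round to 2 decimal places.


Dilution factor calculation:
Single dilution = V_total / V_sample = 96.6 / 5.87 ≈ 16.456559
Number of dilutions = 2
Total DF = (96.6 / 5.87)^2 (full precision, rounded at the end) = 270.82

270.82


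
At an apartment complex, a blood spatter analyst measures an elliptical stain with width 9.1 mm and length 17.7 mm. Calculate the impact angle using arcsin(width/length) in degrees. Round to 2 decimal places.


Blood spatter impact angle calculation:
width / length = 9.1 / 17.7 = 0.514124
angle = arcsin(0.514124)
angle = 30.94 degrees

30.94


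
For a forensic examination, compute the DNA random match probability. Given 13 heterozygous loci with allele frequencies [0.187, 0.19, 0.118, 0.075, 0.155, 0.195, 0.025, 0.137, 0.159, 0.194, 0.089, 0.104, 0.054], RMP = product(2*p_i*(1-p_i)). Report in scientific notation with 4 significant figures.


Computing RMP for 13 loci:
Locus 1: 2 * 0.187 * 0.813 = 0.304062
Locus 2: 2 * 0.19 * 0.81 = 0.3078
Locus 3: 2 * 0.118 * 0.882 = 0.208152
Locus 4: 2 * 0.075 * 0.925 = 0.13875
Locus 5: 2 * 0.155 * 0.845 = 0.26195
Locus 6: 2 * 0.195 * 0.805 = 0.31395
Locus 7: 2 * 0.025 * 0.975 = 0.04875
Locus 8: 2 * 0.137 * 0.863 = 0.236462
Locus 9: 2 * 0.159 * 0.841 = 0.267438
Locus 10: 2 * 0.194 * 0.806 = 0.312728
Locus 11: 2 * 0.089 * 0.911 = 0.162158
Locus 12: 2 * 0.104 * 0.896 = 0.186368
Locus 13: 2 * 0.054 * 0.946 = 0.102168
RMP = 6.617e-10

6.617e-10


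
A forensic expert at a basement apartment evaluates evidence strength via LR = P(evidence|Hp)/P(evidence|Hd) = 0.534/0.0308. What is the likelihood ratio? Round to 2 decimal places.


Likelihood ratio calculation:
LR = P(E|Hp) / P(E|Hd)
LR = 0.534 / 0.0308
LR = 17.34

17.34


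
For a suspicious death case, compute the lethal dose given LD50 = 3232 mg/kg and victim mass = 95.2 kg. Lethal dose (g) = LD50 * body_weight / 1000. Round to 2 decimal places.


Lethal dose calculation:
Lethal dose = LD50 * body_weight / 1000
= 3232 * 95.2 / 1000
= 307686.4 / 1000
= 307.69 g

307.69


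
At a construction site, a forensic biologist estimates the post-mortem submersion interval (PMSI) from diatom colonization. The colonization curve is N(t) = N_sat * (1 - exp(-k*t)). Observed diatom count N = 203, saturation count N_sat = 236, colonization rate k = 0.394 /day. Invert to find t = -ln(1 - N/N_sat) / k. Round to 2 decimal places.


PMSI from diatom colonization curve:
N / N_sat = 203 / 236 = 0.860169
1 - N/N_sat = 0.139831
ln(1 - N/N_sat) = -1.967321
t = -ln(1 - N/N_sat) / k = -(-1.967321) / 0.394 = 4.99 days

4.99


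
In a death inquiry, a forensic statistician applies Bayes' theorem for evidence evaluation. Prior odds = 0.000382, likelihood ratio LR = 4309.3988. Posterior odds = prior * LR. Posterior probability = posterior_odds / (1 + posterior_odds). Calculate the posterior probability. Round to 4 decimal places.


Bayesian evidence evaluation:
Posterior odds = prior_odds * LR = 0.000382 * 4309.3988 = 1.64619
Posterior probability = posterior_odds / (1 + posterior_odds)
= 1.64619 / (1 + 1.64619)
= 1.64619 / 2.64619
= 0.6221

0.6221


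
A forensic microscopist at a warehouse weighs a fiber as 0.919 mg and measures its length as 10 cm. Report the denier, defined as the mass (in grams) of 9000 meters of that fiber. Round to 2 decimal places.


Denier calculation:
Mass in grams = 0.919 mg / 1000 = 0.000919 g
Length in meters = 10 cm / 100 = 0.1 m
Linear density = mass / length = 0.000919 / 0.1 = 0.00919 g/m
Denier = (g/m) * 9000 = 0.00919 * 9000 = 82.71

82.71


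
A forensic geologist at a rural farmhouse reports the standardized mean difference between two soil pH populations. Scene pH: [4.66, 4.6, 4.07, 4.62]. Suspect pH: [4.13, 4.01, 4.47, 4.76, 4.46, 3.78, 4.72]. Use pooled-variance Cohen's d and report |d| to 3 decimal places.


Pooled-variance Cohen's d for soil pH comparison:
Scene mean = 17.95 / 4 = 4.4875
Suspect mean = 30.33 / 7 = 4.332857
Scene sample variance s_s^2 = 0.078092
Suspect sample variance s_c^2 = 0.13639
Pooled variance = ((n_s-1)*s_s^2 + (n_c-1)*s_c^2) / (n_s + n_c - 2) = 0.116958
Pooled SD = sqrt(0.116958) = 0.341991
Mean difference = 0.154643
|d| = |0.154643| / 0.341991 = 0.452

0.452


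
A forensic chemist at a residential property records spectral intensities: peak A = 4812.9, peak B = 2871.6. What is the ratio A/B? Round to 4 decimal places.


Spectral peak ratio:
Peak A = 4812.9 counts
Peak B = 2871.6 counts
Ratio = 4812.9 / 2871.6 = 1.6760

1.6760


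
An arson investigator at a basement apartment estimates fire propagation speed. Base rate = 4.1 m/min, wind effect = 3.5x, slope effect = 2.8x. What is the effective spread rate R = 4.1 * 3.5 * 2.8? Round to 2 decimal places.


Fire spread rate calculation:
R = R0 * wind_factor * slope_factor
= 4.1 * 3.5 * 2.8
= 14.35 * 2.8
= 40.18 m/min

40.18


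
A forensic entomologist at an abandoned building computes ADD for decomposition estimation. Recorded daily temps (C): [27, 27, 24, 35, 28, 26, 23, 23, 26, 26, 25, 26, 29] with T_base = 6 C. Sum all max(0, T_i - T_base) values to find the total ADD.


Computing ADD day by day:
Day 1: max(0, 27 - 6) = 21
Day 2: max(0, 27 - 6) = 21
Day 3: max(0, 24 - 6) = 18
Day 4: max(0, 35 - 6) = 29
Day 5: max(0, 28 - 6) = 22
Day 6: max(0, 26 - 6) = 20
Day 7: max(0, 23 - 6) = 17
Day 8: max(0, 23 - 6) = 17
Day 9: max(0, 26 - 6) = 20
Day 10: max(0, 26 - 6) = 20
Day 11: max(0, 25 - 6) = 19
Day 12: max(0, 26 - 6) = 20
Day 13: max(0, 29 - 6) = 23
Total ADD = 267

267


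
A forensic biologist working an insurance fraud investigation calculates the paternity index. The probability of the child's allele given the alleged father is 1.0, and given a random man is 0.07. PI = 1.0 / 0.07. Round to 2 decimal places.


Paternity Index calculation:
PI = P(allele|father) / P(allele|random)
PI = 1.0 / 0.07
PI = 14.29

14.29


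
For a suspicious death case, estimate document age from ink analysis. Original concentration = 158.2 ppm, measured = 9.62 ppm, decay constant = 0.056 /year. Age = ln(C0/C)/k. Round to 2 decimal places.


Document age estimation:
C0/C = 158.2 / 9.62 = 16.444906
ln(C0/C) = 2.800016
t = 2.800016 / 0.056 = 50.00 years

50.00


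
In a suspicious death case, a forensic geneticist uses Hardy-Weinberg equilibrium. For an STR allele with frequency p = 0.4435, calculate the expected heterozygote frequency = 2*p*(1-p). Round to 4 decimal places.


Hardy-Weinberg heterozygote frequency:
q = 1 - p = 1 - 0.4435 = 0.5565
2pq = 2 * 0.4435 * 0.5565 = 0.4936

0.4936


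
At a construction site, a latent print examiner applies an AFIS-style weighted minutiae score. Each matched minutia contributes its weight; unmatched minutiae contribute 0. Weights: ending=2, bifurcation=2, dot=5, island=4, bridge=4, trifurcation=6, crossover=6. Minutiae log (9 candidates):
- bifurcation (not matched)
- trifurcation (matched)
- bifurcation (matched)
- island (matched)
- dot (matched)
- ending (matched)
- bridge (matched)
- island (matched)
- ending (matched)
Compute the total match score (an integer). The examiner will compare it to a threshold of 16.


Weighted minutiae match score:
  bifurcation: not matched, +0
  trifurcation: matched, +6 (running total 6)
  bifurcation: matched, +2 (running total 8)
  island: matched, +4 (running total 12)
  dot: matched, +5 (running total 17)
  ending: matched, +2 (running total 19)
  bridge: matched, +4 (running total 23)
  island: matched, +4 (running total 27)
  ending: matched, +2 (running total 29)
Total score = 29
Threshold = 16; verdict = identification

29


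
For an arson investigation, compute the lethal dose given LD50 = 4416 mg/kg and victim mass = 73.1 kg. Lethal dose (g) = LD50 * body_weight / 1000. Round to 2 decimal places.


Lethal dose calculation:
Lethal dose = LD50 * body_weight / 1000
= 4416 * 73.1 / 1000
= 322809.6 / 1000
= 322.81 g

322.81


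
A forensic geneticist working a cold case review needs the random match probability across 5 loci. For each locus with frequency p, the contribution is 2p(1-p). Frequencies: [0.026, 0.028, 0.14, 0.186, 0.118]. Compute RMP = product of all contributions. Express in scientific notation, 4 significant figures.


Computing RMP for 5 loci:
Locus 1: 2 * 0.026 * 0.974 = 0.050648
Locus 2: 2 * 0.028 * 0.972 = 0.054432
Locus 3: 2 * 0.14 * 0.86 = 0.2408
Locus 4: 2 * 0.186 * 0.814 = 0.302808
Locus 5: 2 * 0.118 * 0.882 = 0.208152
RMP = 4.184e-05

4.184e-05


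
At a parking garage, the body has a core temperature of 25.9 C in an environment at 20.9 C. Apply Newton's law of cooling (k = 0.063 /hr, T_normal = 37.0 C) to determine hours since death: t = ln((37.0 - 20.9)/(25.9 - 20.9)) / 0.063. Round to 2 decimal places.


Using Newton's law of cooling:
t = ln((T_normal - T_ambient) / (T_body - T_ambient)) / k
T_normal - T_ambient = 16.1
T_body - T_ambient = 5.0
Ratio = 3.22
ln(ratio) = 1.169381
t = 1.169381 / 0.063 = 18.56 hours

18.56


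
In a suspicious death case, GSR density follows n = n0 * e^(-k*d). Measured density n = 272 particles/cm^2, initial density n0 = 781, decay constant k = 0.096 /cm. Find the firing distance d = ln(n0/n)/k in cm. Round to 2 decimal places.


GSR distance calculation:
n0/n = 781 / 272 = 2.871324
ln(n0/n) = 1.054773
d = 1.054773 / 0.096 = 10.99 cm

10.99


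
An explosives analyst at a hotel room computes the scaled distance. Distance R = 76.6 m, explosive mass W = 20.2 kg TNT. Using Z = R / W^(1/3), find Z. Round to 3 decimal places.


Scaled distance calculation:
W^(1/3) = 20.2^(1/3) = 2.723436
Z = R / W^(1/3) = 76.6 / 2.723436
Z = 28.126 m/kg^(1/3)

28.126


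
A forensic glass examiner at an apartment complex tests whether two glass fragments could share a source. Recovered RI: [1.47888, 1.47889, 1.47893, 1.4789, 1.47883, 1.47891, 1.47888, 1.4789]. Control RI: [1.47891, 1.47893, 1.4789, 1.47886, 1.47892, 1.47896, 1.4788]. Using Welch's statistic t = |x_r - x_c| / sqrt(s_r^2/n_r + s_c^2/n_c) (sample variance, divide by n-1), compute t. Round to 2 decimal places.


Welch's t-criterion for glass RI comparison:
Recovered mean = sum / n_r = 11.83112 / 8 = 1.47889
Control mean = sum / n_c = 10.35228 / 7 = 1.4788971
Recovered sample variance s_r^2 = 8.57143e-10
Control sample variance s_c^2 = 2.75714e-09
Welch SE (unpooled) = sqrt(s_r^2/n_r + s_c^2/n_c) = sqrt(1.07143e-10 + 3.93878e-10) = sqrt(5.01021e-10) = 2.23835e-05
|mean_r - mean_c| = 7.14286e-06
t = 7.14286e-06 / 2.23835e-05 = 0.32

0.32


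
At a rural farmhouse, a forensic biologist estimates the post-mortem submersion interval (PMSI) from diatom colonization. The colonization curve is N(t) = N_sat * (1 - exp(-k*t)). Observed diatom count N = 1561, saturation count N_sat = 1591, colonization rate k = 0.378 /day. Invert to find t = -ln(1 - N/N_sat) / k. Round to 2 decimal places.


PMSI from diatom colonization curve:
N / N_sat = 1561 / 1591 = 0.981144
1 - N/N_sat = 0.018856
ln(1 - N/N_sat) = -3.970924
t = -ln(1 - N/N_sat) / k = -(-3.970924) / 0.378 = 10.51 days

10.51


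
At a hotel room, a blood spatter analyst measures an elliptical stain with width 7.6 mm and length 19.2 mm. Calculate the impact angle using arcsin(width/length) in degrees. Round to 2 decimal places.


Blood spatter impact angle calculation:
width / length = 7.6 / 19.2 = 0.395833
angle = arcsin(0.395833)
angle = 23.32 degrees

23.32


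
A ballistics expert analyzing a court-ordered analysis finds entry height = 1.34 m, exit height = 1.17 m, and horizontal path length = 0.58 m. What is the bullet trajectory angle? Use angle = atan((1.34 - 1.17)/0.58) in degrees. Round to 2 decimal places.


Bullet trajectory angle:
Height difference = 1.34 - 1.17 = 0.17 m
angle = atan(0.17 / 0.58)
angle = atan(0.293103)
angle = 16.34 degrees

16.34


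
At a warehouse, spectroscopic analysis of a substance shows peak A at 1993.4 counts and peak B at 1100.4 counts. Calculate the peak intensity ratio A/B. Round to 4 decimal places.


Spectral peak ratio:
Peak A = 1993.4 counts
Peak B = 1100.4 counts
Ratio = 1993.4 / 1100.4 = 1.8115

1.8115


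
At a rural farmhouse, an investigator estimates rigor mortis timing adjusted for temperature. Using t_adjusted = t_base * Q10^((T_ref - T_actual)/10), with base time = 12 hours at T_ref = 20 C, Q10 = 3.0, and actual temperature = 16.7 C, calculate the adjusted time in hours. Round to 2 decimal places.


Rigor mortis time adjustment:
Exponent = (T_ref - T_actual) / 10 = (20 - 16.7) / 10 = 0.33
Q10 factor = 3.0^0.33 = 1.43698
t_adjusted = 12 * 1.43698 = 17.24 hours

17.24


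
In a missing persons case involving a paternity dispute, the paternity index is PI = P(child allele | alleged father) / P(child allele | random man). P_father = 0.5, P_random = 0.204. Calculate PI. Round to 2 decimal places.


Paternity Index calculation:
PI = P(allele|father) / P(allele|random)
PI = 0.5 / 0.204
PI = 2.45

2.45


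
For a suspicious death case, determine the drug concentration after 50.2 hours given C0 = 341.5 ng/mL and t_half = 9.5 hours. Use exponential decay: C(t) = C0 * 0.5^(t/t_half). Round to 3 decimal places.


Drug concentration decay:
Number of half-lives = t / t_half = 50.2 / 9.5 = 5.284211
Decay factor = 0.5^5.284211 = 0.02566221
C(t) = 341.5 * 0.02566221 = 8.764 ng/mL

8.764


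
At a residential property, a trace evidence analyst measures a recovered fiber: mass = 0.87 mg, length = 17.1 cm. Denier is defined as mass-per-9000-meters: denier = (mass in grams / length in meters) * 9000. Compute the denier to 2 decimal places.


Denier calculation:
Mass in grams = 0.87 mg / 1000 = 0.00087 g
Length in meters = 17.1 cm / 100 = 0.171 m
Linear density = mass / length = 0.00087 / 0.171 = 0.00508772 g/m
Denier = (g/m) * 9000 = 0.00508772 * 9000 = 45.79

45.79


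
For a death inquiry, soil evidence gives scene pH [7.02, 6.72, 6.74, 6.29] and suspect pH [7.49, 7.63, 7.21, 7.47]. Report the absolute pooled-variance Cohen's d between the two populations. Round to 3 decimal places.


Pooled-variance Cohen's d for soil pH comparison:
Scene mean = 26.77 / 4 = 6.6925
Suspect mean = 29.8 / 4 = 7.45
Scene sample variance s_s^2 = 0.090758
Suspect sample variance s_c^2 = 0.030667
Pooled variance = ((n_s-1)*s_s^2 + (n_c-1)*s_c^2) / (n_s + n_c - 2) = 0.060712
Pooled SD = sqrt(0.060712) = 0.246398
Mean difference = -0.7575
|d| = |-0.7575| / 0.246398 = 3.074

3.074


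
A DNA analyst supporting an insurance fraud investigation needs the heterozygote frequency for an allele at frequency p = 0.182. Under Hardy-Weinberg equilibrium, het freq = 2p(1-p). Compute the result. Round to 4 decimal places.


Hardy-Weinberg heterozygote frequency:
q = 1 - p = 1 - 0.182 = 0.818
2pq = 2 * 0.182 * 0.818 = 0.2978

0.2978


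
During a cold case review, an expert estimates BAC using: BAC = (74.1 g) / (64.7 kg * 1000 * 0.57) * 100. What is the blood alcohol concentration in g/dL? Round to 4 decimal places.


Applying the Widmark formula:
BAC = (dose_g / (body_wt * 1000 * r)) * 100
Denominator = 64.7 * 1000 * 0.57 = 36879
BAC = (74.1 / 36879) * 100
BAC = 0.2009 g/dL

0.2009


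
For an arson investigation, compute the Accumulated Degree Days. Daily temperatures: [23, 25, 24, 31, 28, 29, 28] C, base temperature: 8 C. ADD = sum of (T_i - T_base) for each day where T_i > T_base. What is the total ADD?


Computing ADD day by day:
Day 1: max(0, 23 - 8) = 15
Day 2: max(0, 25 - 8) = 17
Day 3: max(0, 24 - 8) = 16
Day 4: max(0, 31 - 8) = 23
Day 5: max(0, 28 - 8) = 20
Day 6: max(0, 29 - 8) = 21
Day 7: max(0, 28 - 8) = 20
Total ADD = 132

132


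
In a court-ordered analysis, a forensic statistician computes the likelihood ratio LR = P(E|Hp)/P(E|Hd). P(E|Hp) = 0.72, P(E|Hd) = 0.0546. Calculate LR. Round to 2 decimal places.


Likelihood ratio calculation:
LR = P(E|Hp) / P(E|Hd)
LR = 0.72 / 0.0546
LR = 13.19

13.19


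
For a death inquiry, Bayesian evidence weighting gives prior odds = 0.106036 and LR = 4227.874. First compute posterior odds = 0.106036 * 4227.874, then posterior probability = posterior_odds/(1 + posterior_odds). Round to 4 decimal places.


Bayesian evidence evaluation:
Posterior odds = prior_odds * LR = 0.106036 * 4227.874 = 448.3068
Posterior probability = posterior_odds / (1 + posterior_odds)
= 448.3068 / (1 + 448.3068)
= 448.3068 / 449.3068
= 0.9978

0.9978


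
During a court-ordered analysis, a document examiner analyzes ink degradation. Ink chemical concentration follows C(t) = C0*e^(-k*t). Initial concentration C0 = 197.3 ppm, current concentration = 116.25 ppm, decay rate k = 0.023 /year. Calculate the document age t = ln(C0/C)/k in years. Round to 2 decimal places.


Document age estimation:
C0/C = 197.3 / 116.25 = 1.697204
ln(C0/C) = 0.528982
t = 0.528982 / 0.023 = 23.00 years

23.00


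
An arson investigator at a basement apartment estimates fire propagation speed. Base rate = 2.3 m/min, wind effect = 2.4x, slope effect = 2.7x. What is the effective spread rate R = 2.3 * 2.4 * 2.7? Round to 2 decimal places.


Fire spread rate calculation:
R = R0 * wind_factor * slope_factor
= 2.3 * 2.4 * 2.7
= 5.52 * 2.7
= 14.90 m/min

14.90


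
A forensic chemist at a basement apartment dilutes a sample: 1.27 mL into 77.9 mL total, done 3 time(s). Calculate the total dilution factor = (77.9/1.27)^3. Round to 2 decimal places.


Dilution factor calculation:
Single dilution = V_total / V_sample = 77.9 / 1.27 ≈ 61.338583
Number of dilutions = 3
Total DF = (77.9 / 1.27)^3 (full precision, rounded at the end) = 230781.62

230781.62


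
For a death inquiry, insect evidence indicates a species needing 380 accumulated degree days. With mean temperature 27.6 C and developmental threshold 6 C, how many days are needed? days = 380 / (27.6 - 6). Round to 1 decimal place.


Insect development time:
Effective temperature = avg_temp - T_base = 27.6 - 6 = 21.6 C
Days = ADD / effective_temp = 380 / 21.6 = 17.6 days

17.6


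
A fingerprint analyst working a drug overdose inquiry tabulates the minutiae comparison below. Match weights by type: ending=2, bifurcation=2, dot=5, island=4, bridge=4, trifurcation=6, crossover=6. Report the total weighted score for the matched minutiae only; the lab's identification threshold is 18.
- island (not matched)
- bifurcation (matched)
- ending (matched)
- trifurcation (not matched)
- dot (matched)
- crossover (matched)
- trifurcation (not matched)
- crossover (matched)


Weighted minutiae match score:
  island: not matched, +0
  bifurcation: matched, +2 (running total 2)
  ending: matched, +2 (running total 4)
  trifurcation: not matched, +0
  dot: matched, +5 (running total 9)
  crossover: matched, +6 (running total 15)
  trifurcation: not matched, +0
  crossover: matched, +6 (running total 21)
Total score = 21
Threshold = 18; verdict = identification

21


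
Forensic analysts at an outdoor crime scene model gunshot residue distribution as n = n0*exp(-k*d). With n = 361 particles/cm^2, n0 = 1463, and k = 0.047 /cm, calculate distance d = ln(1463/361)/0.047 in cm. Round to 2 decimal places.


GSR distance calculation:
n0/n = 1463 / 361 = 4.052632
ln(n0/n) = 1.399367
d = 1.399367 / 0.047 = 29.77 cm

29.77


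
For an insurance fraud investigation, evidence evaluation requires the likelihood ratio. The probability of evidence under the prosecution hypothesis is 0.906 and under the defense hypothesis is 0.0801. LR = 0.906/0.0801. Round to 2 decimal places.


Likelihood ratio calculation:
LR = P(E|Hp) / P(E|Hd)
LR = 0.906 / 0.0801
LR = 11.31

11.31


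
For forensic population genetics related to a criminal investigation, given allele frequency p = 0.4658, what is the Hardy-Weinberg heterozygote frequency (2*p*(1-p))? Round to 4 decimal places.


Hardy-Weinberg heterozygote frequency:
q = 1 - p = 1 - 0.4658 = 0.5342
2pq = 2 * 0.4658 * 0.5342 = 0.4977

0.4977


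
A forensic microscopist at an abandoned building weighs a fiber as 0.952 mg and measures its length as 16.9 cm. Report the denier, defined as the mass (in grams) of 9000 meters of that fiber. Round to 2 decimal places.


Denier calculation:
Mass in grams = 0.952 mg / 1000 = 0.000952 g
Length in meters = 16.9 cm / 100 = 0.169 m
Linear density = mass / length = 0.000952 / 0.169 = 0.00563314 g/m
Denier = (g/m) * 9000 = 0.00563314 * 9000 = 50.70

50.70


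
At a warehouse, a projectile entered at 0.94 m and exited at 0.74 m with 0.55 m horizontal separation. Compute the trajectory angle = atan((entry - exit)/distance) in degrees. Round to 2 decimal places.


Bullet trajectory angle:
Height difference = 0.94 - 0.74 = 0.2 m
angle = atan(0.2 / 0.55)
angle = atan(0.363636)
angle = 19.98 degrees

19.98


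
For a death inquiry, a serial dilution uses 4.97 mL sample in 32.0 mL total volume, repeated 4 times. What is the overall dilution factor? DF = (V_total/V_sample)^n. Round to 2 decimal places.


Dilution factor calculation:
Single dilution = V_total / V_sample = 32.0 / 4.97 ≈ 6.438632
Number of dilutions = 4
Total DF = (32.0 / 4.97)^4 (full precision, rounded at the end) = 1718.60

1718.60


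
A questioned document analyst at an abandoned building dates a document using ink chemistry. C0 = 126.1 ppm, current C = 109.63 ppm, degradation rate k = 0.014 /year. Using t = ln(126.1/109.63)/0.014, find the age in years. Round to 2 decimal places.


Document age estimation:
C0/C = 126.1 / 109.63 = 1.150233
ln(C0/C) = 0.139965
t = 0.139965 / 0.014 = 10.00 years

10.00


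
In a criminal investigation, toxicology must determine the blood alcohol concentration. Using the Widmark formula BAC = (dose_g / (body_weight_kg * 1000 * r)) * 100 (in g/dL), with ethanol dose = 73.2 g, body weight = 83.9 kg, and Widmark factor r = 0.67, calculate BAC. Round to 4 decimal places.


Applying the Widmark formula:
BAC = (dose_g / (body_wt * 1000 * r)) * 100
Denominator = 83.9 * 1000 * 0.67 = 56213
BAC = (73.2 / 56213) * 100
BAC = 0.1302 g/dL

0.1302


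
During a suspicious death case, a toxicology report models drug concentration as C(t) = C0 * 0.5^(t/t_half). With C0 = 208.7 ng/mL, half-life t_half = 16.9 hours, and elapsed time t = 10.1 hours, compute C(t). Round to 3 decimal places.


Drug concentration decay:
Number of half-lives = t / t_half = 10.1 / 16.9 = 0.597633
Decay factor = 0.5^0.597633 = 0.66083729
C(t) = 208.7 * 0.66083729 = 137.917 ng/mL

137.917


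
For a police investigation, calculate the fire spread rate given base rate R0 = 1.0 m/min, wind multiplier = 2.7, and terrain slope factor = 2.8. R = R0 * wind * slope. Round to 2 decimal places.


Fire spread rate calculation:
R = R0 * wind_factor * slope_factor
= 1.0 * 2.7 * 2.8
= 2.7 * 2.8
= 7.56 m/min

7.56


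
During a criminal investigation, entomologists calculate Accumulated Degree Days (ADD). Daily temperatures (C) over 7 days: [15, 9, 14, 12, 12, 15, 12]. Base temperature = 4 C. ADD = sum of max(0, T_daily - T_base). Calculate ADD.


Computing ADD day by day:
Day 1: max(0, 15 - 4) = 11
Day 2: max(0, 9 - 4) = 5
Day 3: max(0, 14 - 4) = 10
Day 4: max(0, 12 - 4) = 8
Day 5: max(0, 12 - 4) = 8
Day 6: max(0, 15 - 4) = 11
Day 7: max(0, 12 - 4) = 8
Total ADD = 61

61


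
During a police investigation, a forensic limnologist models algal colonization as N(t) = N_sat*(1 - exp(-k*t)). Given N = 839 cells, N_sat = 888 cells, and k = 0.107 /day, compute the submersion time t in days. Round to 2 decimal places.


PMSI from diatom colonization curve:
N / N_sat = 839 / 888 = 0.94482
1 - N/N_sat = 0.05518
ln(1 - N/N_sat) = -2.897155
t = -ln(1 - N/N_sat) / k = -(-2.897155) / 0.107 = 27.08 days

27.08


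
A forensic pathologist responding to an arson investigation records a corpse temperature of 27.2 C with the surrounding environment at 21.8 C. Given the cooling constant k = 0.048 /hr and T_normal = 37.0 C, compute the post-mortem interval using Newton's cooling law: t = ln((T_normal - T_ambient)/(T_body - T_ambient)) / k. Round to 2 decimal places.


Using Newton's law of cooling:
t = ln((T_normal - T_ambient) / (T_body - T_ambient)) / k
T_normal - T_ambient = 15.2
T_body - T_ambient = 5.4
Ratio = 2.814815
ln(ratio) = 1.034897
t = 1.034897 / 0.048 = 21.56 hours

21.56


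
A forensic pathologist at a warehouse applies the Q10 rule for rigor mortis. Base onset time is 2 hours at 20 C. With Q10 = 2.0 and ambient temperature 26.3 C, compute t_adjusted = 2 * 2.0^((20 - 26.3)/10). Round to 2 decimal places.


Rigor mortis time adjustment:
Exponent = (T_ref - T_actual) / 10 = (20 - 26.3) / 10 = -0.63
Q10 factor = 2.0^-0.63 = 0.64618
t_adjusted = 2 * 0.64618 = 1.29 hours

1.29


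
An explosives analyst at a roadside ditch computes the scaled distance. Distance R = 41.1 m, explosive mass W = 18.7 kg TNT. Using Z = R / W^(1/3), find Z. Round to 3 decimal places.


Scaled distance calculation:
W^(1/3) = 18.7^(1/3) = 2.654283
Z = R / W^(1/3) = 41.1 / 2.654283
Z = 15.484 m/kg^(1/3)

15.484


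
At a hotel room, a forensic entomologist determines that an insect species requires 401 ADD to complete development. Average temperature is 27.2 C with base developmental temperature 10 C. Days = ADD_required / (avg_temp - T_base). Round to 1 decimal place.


Insect development time:
Effective temperature = avg_temp - T_base = 27.2 - 10 = 17.2 C
Days = ADD / effective_temp = 401 / 17.2 = 23.3 days

23.3


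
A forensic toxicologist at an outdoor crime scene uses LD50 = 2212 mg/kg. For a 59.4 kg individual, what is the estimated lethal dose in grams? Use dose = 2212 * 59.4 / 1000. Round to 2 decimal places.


Lethal dose calculation:
Lethal dose = LD50 * body_weight / 1000
= 2212 * 59.4 / 1000
= 131392.8 / 1000
= 131.39 g

131.39


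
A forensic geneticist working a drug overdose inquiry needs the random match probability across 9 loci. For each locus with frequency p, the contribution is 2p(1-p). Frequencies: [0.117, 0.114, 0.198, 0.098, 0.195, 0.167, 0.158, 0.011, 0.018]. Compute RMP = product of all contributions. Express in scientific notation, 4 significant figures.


Computing RMP for 9 loci:
Locus 1: 2 * 0.117 * 0.883 = 0.206622
Locus 2: 2 * 0.114 * 0.886 = 0.202008
Locus 3: 2 * 0.198 * 0.802 = 0.317592
Locus 4: 2 * 0.098 * 0.902 = 0.176792
Locus 5: 2 * 0.195 * 0.805 = 0.31395
Locus 6: 2 * 0.167 * 0.833 = 0.278222
Locus 7: 2 * 0.158 * 0.842 = 0.266072
Locus 8: 2 * 0.011 * 0.989 = 0.021758
Locus 9: 2 * 0.018 * 0.982 = 0.035352
RMP = 4.189e-08

4.189e-08


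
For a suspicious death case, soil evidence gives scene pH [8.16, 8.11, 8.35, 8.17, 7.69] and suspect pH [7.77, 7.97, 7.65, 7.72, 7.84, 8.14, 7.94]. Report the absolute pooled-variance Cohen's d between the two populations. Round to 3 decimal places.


Pooled-variance Cohen's d for soil pH comparison:
Scene mean = 40.48 / 5 = 8.096
Suspect mean = 55.03 / 7 = 7.861429
Scene sample variance s_s^2 = 0.05978
Suspect sample variance s_c^2 = 0.028181
Pooled variance = ((n_s-1)*s_s^2 + (n_c-1)*s_c^2) / (n_s + n_c - 2) = 0.040821
Pooled SD = sqrt(0.040821) = 0.202042
Mean difference = 0.234571
|d| = |0.234571| / 0.202042 = 1.161

1.161


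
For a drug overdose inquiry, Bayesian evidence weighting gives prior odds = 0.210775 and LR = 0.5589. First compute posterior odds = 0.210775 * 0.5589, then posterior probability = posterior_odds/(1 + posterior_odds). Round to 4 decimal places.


Bayesian evidence evaluation:
Posterior odds = prior_odds * LR = 0.210775 * 0.5589 = 0.1178021
Posterior probability = posterior_odds / (1 + posterior_odds)
= 0.1178021 / (1 + 0.1178021)
= 0.1178021 / 1.1178021
= 0.1054

0.1054


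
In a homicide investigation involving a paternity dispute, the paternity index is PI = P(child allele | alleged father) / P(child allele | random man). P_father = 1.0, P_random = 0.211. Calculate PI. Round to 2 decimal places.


Paternity Index calculation:
PI = P(allele|father) / P(allele|random)
PI = 1.0 / 0.211
PI = 4.74

4.74


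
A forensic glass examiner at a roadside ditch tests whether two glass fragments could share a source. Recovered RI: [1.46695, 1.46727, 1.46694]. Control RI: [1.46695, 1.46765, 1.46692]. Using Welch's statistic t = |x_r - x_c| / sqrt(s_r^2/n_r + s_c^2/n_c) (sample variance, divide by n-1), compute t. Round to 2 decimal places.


Welch's t-criterion for glass RI comparison:
Recovered mean = sum / n_r = 4.40116 / 3 = 1.4670533
Control mean = sum / n_c = 4.40152 / 3 = 1.4671733
Recovered sample variance s_r^2 = 3.52333e-08
Control sample variance s_c^2 = 1.70633e-07
Welch SE (unpooled) = sqrt(s_r^2/n_r + s_c^2/n_c) = sqrt(1.17444e-08 + 5.68778e-08) = sqrt(6.86222e-08) = 0.000261958
|mean_r - mean_c| = 0.00012
t = 0.00012 / 0.000261958 = 0.46

0.46


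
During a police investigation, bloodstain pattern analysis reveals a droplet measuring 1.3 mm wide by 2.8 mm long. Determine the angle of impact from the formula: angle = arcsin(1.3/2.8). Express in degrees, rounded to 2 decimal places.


Blood spatter impact angle calculation:
width / length = 1.3 / 2.8 = 0.464286
angle = arcsin(0.464286)
angle = 27.66 degrees

27.66


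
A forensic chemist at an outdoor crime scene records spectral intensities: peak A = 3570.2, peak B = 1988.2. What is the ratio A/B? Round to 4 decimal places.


Spectral peak ratio:
Peak A = 3570.2 counts
Peak B = 1988.2 counts
Ratio = 3570.2 / 1988.2 = 1.7957

1.7957


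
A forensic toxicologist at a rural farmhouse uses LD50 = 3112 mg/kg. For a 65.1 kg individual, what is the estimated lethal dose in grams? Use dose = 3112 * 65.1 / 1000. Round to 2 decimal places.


Lethal dose calculation:
Lethal dose = LD50 * body_weight / 1000
= 3112 * 65.1 / 1000
= 202591.2 / 1000
= 202.59 g

202.59


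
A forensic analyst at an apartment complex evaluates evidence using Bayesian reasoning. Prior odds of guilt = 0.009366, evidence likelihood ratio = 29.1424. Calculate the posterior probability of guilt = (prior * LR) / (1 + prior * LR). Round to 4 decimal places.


Bayesian evidence evaluation:
Posterior odds = prior_odds * LR = 0.009366 * 29.1424 = 0.2729477
Posterior probability = posterior_odds / (1 + posterior_odds)
= 0.2729477 / (1 + 0.2729477)
= 0.2729477 / 1.2729477
= 0.2144

0.2144


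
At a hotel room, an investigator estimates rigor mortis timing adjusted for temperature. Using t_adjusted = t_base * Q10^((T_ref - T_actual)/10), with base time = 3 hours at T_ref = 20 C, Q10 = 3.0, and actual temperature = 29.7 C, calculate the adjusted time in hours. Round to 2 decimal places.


Rigor mortis time adjustment:
Exponent = (T_ref - T_actual) / 10 = (20 - 29.7) / 10 = -0.97
Q10 factor = 3.0^-0.97 = 0.3445
t_adjusted = 3 * 0.3445 = 1.03 hours

1.03


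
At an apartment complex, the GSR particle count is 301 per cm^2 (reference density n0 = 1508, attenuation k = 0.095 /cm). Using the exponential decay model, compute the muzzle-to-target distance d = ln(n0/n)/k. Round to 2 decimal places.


GSR distance calculation:
n0/n = 1508 / 301 = 5.009967
ln(n0/n) = 1.611429
d = 1.611429 / 0.095 = 16.96 cm

16.96


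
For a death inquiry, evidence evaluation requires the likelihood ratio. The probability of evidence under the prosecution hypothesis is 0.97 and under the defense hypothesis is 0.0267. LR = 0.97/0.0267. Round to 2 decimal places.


Likelihood ratio calculation:
LR = P(E|Hp) / P(E|Hd)
LR = 0.97 / 0.0267
LR = 36.33

36.33


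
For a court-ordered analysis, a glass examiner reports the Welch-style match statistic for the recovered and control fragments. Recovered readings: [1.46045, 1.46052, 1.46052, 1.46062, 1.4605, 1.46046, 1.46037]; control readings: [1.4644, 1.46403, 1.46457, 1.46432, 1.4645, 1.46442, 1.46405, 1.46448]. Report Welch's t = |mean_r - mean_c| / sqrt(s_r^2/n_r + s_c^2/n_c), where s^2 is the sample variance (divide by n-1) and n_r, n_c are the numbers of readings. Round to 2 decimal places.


Welch's t-criterion for glass RI comparison:
Recovered mean = sum / n_r = 10.22344 / 7 = 1.4604914
Control mean = sum / n_c = 11.71477 / 8 = 1.4643462
Recovered sample variance s_r^2 = 5.94762e-09
Control sample variance s_c^2 = 4.11982e-08
Welch SE (unpooled) = sqrt(s_r^2/n_r + s_c^2/n_c) = sqrt(8.4966e-10 + 5.14978e-09) = sqrt(5.99944e-09) = 7.74561e-05
|mean_r - mean_c| = 0.00385482
t = 0.00385482 / 7.74561e-05 = 49.77

49.77


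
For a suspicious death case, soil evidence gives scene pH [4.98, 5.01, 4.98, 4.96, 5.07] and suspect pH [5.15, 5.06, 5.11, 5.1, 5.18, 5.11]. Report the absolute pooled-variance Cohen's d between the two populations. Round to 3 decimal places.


Pooled-variance Cohen's d for soil pH comparison:
Scene mean = 25 / 5 = 5
Suspect mean = 30.71 / 6 = 5.118333
Scene sample variance s_s^2 = 0.00185
Suspect sample variance s_c^2 = 0.001737
Pooled variance = ((n_s-1)*s_s^2 + (n_c-1)*s_c^2) / (n_s + n_c - 2) = 0.001787
Pooled SD = sqrt(0.001787) = 0.042273
Mean difference = -0.118333
|d| = |-0.118333| / 0.042273 = 2.799

2.799


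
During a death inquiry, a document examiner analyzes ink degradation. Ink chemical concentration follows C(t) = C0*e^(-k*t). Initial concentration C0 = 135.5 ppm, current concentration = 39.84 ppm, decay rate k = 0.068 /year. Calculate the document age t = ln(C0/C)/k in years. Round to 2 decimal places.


Document age estimation:
C0/C = 135.5 / 39.84 = 3.401104
ln(C0/C) = 1.2241
t = 1.2241 / 0.068 = 18.00 years

18.00


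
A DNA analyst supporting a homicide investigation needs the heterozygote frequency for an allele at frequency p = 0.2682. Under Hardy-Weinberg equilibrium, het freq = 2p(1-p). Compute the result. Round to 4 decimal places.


Hardy-Weinberg heterozygote frequency:
q = 1 - p = 1 - 0.2682 = 0.7318
2pq = 2 * 0.2682 * 0.7318 = 0.3925

0.3925


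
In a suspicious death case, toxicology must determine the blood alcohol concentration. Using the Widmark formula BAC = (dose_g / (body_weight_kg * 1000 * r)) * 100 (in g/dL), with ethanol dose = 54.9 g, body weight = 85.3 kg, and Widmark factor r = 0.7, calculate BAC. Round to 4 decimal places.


Applying the Widmark formula:
BAC = (dose_g / (body_wt * 1000 * r)) * 100
Denominator = 85.3 * 1000 * 0.7 = 59710
BAC = (54.9 / 59710) * 100
BAC = 0.0919 g/dL

0.0919


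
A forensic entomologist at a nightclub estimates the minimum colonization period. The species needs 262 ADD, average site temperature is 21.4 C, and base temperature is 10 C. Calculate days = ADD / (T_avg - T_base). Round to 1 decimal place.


Insect development time:
Effective temperature = avg_temp - T_base = 21.4 - 10 = 11.4 C
Days = ADD / effective_temp = 262 / 11.4 = 23.0 days

23.0


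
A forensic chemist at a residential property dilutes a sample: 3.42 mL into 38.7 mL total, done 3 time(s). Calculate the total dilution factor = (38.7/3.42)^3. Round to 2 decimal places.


Dilution factor calculation:
Single dilution = V_total / V_sample = 38.7 / 3.42 ≈ 11.315789
Number of dilutions = 3
Total DF = (38.7 / 3.42)^3 (full precision, rounded at the end) = 1448.95

1448.95


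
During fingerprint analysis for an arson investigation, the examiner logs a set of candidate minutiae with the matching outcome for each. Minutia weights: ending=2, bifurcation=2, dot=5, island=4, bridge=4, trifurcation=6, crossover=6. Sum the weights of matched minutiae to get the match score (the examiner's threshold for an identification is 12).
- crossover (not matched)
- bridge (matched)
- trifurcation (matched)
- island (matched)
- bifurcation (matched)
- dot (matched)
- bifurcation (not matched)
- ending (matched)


Weighted minutiae match score:
  crossover: not matched, +0
  bridge: matched, +4 (running total 4)
  trifurcation: matched, +6 (running total 10)
  island: matched, +4 (running total 14)
  bifurcation: matched, +2 (running total 16)
  dot: matched, +5 (running total 21)
  bifurcation: not matched, +0
  ending: matched, +2 (running total 23)
Total score = 23
Threshold = 12; verdict = identification

23
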